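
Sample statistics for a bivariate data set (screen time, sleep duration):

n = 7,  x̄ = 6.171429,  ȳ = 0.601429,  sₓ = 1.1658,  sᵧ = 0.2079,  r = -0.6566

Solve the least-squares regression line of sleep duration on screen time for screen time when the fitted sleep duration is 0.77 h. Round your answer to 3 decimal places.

b = r · sᵧ/sₓ = -0.6566 · 0.2079/1.1658 = -0.117093
a = ȳ − b·x̄ = 0.601429 − (-0.117093)·6.171429 = 1.324061
Set a + b·x = 0.77: x = (0.77 − 1.324061) / (-0.117093) = 4.731797

4.732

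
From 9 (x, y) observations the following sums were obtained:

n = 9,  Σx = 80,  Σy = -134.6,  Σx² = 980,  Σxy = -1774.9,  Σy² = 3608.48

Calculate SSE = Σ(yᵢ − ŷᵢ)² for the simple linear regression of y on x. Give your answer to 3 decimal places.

351.042

Sxx = Σx² − (Σx)²/n = 980 − 711.111111 = 268.888889
Sxy = Σxy − (Σx)(Σy)/n = -1774.9 − (-1196.444444) = -578.455556
Syy = Σy² − (Σy)²/n = 3608.48 − 2013.017778 = 1595.462222
b = Sxy/Sxx = -578.455556/268.888889 = -2.151281
SSE = Syy − b·Sxy = 1595.462222 − (-2.151281)·(-578.455556) = 351.041781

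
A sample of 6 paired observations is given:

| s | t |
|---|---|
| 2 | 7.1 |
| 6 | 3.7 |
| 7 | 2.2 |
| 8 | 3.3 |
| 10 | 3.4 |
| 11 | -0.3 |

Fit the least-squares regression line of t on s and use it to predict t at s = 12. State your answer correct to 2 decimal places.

n = 6, Σx = 44, Σy = 19.4, Σxy = 108.9, Σx² = 374
Sxx = Σx² − (Σx)²/n = 374 − 322.666667 = 51.333333
Sxy = Σxy − (Σx)(Σy)/n = 108.9 − 142.266667 = -33.366667
b = Sxy/Sxx = -33.366667/51.333333 = -0.65
a = ȳ − b·x̄ = 3.233333 − (-0.65)·7.333333 = 8
ŷ(12) = a + b·12 = 8 + (-0.65)·12 = 0.2

0.20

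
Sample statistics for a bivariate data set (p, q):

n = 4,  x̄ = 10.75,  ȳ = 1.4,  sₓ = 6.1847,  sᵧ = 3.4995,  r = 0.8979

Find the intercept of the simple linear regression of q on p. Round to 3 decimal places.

-4.062

b = r · sᵧ/sₓ = 0.8979 · 3.4995/6.1847 = 0.508060
a = ȳ − b·x̄ = 1.4 − 0.508060·10.75 = -4.061649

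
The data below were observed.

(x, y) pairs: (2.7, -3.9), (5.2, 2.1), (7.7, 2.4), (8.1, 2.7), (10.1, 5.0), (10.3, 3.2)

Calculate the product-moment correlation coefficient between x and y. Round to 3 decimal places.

n = 6, Σx = 44.1, Σy = 11.5, Σxy = 124.2, Σx² = 367.33, Σy² = 67.91
Sxx = Σx² − (Σx)²/n = 367.33 − 324.135 = 43.195
Sxy = Σxy − (Σx)(Σy)/n = 124.2 − 84.525 = 39.675
Syy = Σy² − (Σy)²/n = 67.91 − 22.041667 = 45.868333
r = Sxy/√(Sxx·Syy) = 39.675/√(1981.282658) = 39.675/44.511601 = 0.891341

0.891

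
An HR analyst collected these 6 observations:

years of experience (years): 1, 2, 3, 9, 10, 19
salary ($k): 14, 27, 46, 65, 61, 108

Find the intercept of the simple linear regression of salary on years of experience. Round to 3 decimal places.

n = 6, Σx = 44, Σy = 321, Σxy = 3453, Σx² = 556
Sxx = Σx² − (Σx)²/n = 556 − 322.666667 = 233.333333
Sxy = Σxy − (Σx)(Σy)/n = 3453 − 2354 = 1099
b = Sxy/Sxx = 1099/233.333333 = 4.71
a = ȳ − b·x̄ = 53.5 − 4.71·7.333333 = 18.96

18.960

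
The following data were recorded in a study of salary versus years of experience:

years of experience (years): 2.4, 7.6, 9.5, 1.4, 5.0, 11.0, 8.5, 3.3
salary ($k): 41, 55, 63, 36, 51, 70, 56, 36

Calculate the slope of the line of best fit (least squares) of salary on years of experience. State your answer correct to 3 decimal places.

n = 8, Σx = 48.7, Σy = 408, Σxy = 2785.1, Σx² = 384.87
Sxx = Σx² − (Σx)²/n = 384.87 − 296.46125 = 88.40875
Sxy = Σxy − (Σx)(Σy)/n = 2785.1 − 2483.7 = 301.4
b = Sxy/Sxx = 301.4/88.40875 = 3.409165

3.409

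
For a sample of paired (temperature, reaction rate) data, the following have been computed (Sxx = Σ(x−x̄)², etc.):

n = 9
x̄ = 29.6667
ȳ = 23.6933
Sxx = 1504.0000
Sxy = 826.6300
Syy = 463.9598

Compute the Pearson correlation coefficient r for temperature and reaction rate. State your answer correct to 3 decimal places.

r = Sxy/√(Sxx·Syy) = 826.63/√(697795.5392) = 826.63/835.341570 = 0.989571

0.990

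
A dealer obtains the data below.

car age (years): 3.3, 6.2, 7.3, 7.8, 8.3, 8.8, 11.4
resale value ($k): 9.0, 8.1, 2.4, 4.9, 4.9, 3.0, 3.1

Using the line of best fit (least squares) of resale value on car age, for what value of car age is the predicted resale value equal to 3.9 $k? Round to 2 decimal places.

8.99

n = 7, Σx = 53.1, Σy = 35.4, Σxy = 238.07, Σx² = 439.75
Sxx = Σx² − (Σx)²/n = 439.75 − 402.801429 = 36.948571
Sxy = Σxy − (Σx)(Σy)/n = 238.07 − 268.534286 = -30.464286
b = Sxy/Sxx = -30.464286/36.948571 = -0.824505
a = ȳ − b·x̄ = 5.057143 − (-0.824505)·7.585714 = 11.311603
Set a + b·x = 3.9: x = (3.9 − 11.311603) / (-0.824505) = 8.989154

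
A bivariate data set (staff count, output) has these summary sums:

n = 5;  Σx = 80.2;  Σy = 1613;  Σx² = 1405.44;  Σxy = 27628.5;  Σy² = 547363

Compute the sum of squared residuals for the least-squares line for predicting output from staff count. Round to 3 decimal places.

Sxx = Σx² − (Σx)²/n = 1405.44 − 1286.408 = 119.032
Sxy = Σxy − (Σx)(Σy)/n = 27628.5 − 25872.52 = 1755.98
Syy = Σy² − (Σy)²/n = 547363 − 520353.8 = 27009.2
b = Sxy/Sxx = 1755.98/119.032 = 14.752167
SSE = Syy − b·Sxy = 27009.2 − 14.752167·1755.98 = 1104.688941

1104.689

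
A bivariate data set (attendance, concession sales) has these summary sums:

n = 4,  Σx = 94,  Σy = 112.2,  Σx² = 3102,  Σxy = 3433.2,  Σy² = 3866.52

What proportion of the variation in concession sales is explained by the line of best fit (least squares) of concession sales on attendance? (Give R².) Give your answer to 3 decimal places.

0.988

Sxx = Σx² − (Σx)²/n = 3102 − 2209 = 893
Sxy = Σxy − (Σx)(Σy)/n = 3433.2 − 2636.7 = 796.5
Syy = Σy² − (Σy)²/n = 3866.52 − 3147.21 = 719.31
R² = Sxy²/(Sxx·Syy) = (796.5)²/(893·719.31) = 0.987652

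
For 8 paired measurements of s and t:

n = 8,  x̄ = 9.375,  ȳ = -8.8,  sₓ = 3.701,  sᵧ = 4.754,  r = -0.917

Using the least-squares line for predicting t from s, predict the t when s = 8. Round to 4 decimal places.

b = r · sᵧ/sₓ = -0.917 · 4.754/3.701 = -1.177903
a = ȳ − b·x̄ = -8.8 − (-1.177903)·9.375 = 2.242838
ŷ(8) = a + b·8 = 2.242838 + (-1.177903)·8 = -7.180384

-7.1804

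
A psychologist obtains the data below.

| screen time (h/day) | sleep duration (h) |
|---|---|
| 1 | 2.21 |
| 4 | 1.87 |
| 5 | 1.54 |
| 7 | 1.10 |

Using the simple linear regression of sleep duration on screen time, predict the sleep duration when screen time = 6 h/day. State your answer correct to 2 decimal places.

1.36

n = 4, Σx = 17, Σy = 6.72, Σxy = 25.09, Σx² = 91
Sxx = Σx² − (Σx)²/n = 91 − 72.25 = 18.75
Sxy = Σxy − (Σx)(Σy)/n = 25.09 − 28.56 = -3.47
b = Sxy/Sxx = -3.47/18.75 = -0.185067
a = ȳ − b·x̄ = 1.68 − (-0.185067)·4.25 = 2.466533
ŷ(6) = a + b·6 = 2.466533 + (-0.185067)·6 = 1.356133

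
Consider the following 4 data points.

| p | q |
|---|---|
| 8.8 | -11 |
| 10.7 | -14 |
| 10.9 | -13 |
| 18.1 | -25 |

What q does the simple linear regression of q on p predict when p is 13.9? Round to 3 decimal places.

-18.465

n = 4, Σx = 48.5, Σy = -63, Σxy = -840.8, Σx² = 638.35
Sxx = Σx² − (Σx)²/n = 638.35 − 588.0625 = 50.2875
Sxy = Σxy − (Σx)(Σy)/n = -840.8 − (-763.875) = -76.925
b = Sxy/Sxx = -76.925/50.2875 = -1.529704
a = ȳ − b·x̄ = -15.75 − (-1.529704)·12.125 = 2.797663
ŷ(13.9) = a + b·13.9 = 2.797663 + (-1.529704)·13.9 = -18.465225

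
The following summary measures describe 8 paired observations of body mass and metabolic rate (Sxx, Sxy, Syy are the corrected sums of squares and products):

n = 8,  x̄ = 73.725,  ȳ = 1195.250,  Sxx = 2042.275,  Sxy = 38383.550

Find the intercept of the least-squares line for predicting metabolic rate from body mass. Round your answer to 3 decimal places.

-190.375

b = Sxy/Sxx = 38383.55/2042.275 = 18.794506
a = ȳ − b·x̄ = 1195.25 − 18.794506·73.725 = -190.374964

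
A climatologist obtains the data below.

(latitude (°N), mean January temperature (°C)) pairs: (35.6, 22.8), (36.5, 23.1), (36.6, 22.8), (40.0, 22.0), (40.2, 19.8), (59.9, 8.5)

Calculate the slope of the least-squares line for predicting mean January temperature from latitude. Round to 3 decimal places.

n = 6, Σx = 248.8, Σy = 119, Σxy = 4674.42, Σx² = 10743.22
Sxx = Σx² − (Σx)²/n = 10743.22 − 10316.906667 = 426.313333
Sxy = Σxy − (Σx)(Σy)/n = 4674.42 − 4934.533333 = -260.113333
b = Sxy/Sxx = -260.113333/426.313333 = -0.610146

-0.610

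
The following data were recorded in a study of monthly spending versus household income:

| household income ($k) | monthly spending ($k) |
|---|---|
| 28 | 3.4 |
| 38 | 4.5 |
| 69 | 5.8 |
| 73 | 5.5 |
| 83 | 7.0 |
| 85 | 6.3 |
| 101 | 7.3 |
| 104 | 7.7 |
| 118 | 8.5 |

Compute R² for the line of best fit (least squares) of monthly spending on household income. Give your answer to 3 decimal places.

0.961

n = 9, Σx = 699, Σy = 56, Σxy = 4725.5, Σx² = 61373, Σy² = 369.22
Sxx = Σx² − (Σx)²/n = 61373 − 54289 = 7084
Sxy = Σxy − (Σx)(Σy)/n = 4725.5 − 4349.333333 = 376.166667
Syy = Σy² − (Σy)²/n = 369.22 − 348.444444 = 20.775556
R² = Sxy²/(Sxx·Syy) = (376.166667)²/(7084·20.775556) = 0.961456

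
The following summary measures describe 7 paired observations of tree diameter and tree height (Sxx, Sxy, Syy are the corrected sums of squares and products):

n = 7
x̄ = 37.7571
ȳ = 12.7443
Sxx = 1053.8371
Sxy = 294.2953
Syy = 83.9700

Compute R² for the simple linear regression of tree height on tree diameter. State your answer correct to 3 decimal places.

0.979

R² = Sxy²/(Sxx·Syy) = (294.2953)²/(1053.8371·83.97) = 0.978744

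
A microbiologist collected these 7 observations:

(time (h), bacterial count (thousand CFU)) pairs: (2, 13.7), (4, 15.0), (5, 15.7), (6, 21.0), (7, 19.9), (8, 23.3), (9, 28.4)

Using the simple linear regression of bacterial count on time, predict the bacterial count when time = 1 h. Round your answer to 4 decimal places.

n = 7, Σx = 41, Σy = 137, Σxy = 873.2, Σx² = 275
Sxx = Σx² − (Σx)²/n = 275 − 240.142857 = 34.857143
Sxy = Σxy − (Σx)(Σy)/n = 873.2 − 802.428571 = 70.771429
b = Sxy/Sxx = 70.771429/34.857143 = 2.030328
a = ȳ − b·x̄ = 19.571429 − 2.030328·5.857143 = 7.679508
ŷ(1) = a + b·1 = 7.679508 + 2.030328·1 = 9.709836

9.7098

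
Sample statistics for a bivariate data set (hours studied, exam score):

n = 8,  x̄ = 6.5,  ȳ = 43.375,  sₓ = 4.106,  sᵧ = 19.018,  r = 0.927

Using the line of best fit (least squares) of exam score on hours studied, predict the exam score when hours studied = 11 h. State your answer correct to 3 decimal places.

62.696

b = r · sᵧ/sₓ = 0.927 · 19.018/4.106 = 4.293640
a = ȳ − b·x̄ = 43.375 − 4.293640·6.5 = 15.466340
ŷ(11) = a + b·11 = 15.466340 + 4.293640·11 = 62.696380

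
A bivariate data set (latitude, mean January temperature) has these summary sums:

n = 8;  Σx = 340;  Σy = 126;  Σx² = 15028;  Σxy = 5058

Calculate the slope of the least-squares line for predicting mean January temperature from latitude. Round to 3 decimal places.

-0.514

Sxx = Σx² − (Σx)²/n = 15028 − 14450 = 578
Sxy = Σxy − (Σx)(Σy)/n = 5058 − 5355 = -297
b = Sxy/Sxx = -297/578 = -0.513841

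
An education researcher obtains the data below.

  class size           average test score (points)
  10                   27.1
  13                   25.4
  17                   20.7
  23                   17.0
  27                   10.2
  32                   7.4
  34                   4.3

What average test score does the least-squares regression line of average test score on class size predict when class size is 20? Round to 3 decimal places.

n = 7, Σx = 156, Σy = 112.1, Σxy = 2002.5, Σx² = 3996
Sxx = Σx² − (Σx)²/n = 3996 − 3476.571429 = 519.428571
Sxy = Σxy − (Σx)(Σy)/n = 2002.5 − 2498.228571 = -495.728571
b = Sxy/Sxx = -495.728571/519.428571 = -0.954373
a = ȳ − b·x̄ = 16.014286 − (-0.954373)·22.285714 = 37.283168
ŷ(20) = a + b·20 = 37.283168 + (-0.954373)·20 = 18.195710

18.196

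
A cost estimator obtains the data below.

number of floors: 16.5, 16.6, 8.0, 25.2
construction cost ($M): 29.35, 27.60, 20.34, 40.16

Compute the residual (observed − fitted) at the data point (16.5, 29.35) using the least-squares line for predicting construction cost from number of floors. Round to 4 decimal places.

0.0739

n = 4, Σx = 66.3, Σy = 117.45, Σxy = 2117.187, Σx² = 1246.85
Sxx = Σx² − (Σx)²/n = 1246.85 − 1098.9225 = 147.9275
Sxy = Σxy − (Σx)(Σy)/n = 2117.187 − 1946.73375 = 170.45325
b = Sxy/Sxx = 170.45325/147.9275 = 1.152276
a = ȳ − b·x̄ = 29.3625 − 1.152276·16.575 = 10.263532
ŷ(16.5) = 10.263532 + 1.152276·16.5 = 29.276079
residual = y − ŷ = 29.35 − 29.276079 = 0.073921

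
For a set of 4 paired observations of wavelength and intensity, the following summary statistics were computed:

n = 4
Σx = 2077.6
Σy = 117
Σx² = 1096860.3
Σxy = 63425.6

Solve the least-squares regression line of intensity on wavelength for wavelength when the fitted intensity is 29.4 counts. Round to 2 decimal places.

520.40

Sxx = Σx² − (Σx)²/n = 1096860.3 − 1079105.44 = 17754.86
Sxy = Σxy − (Σx)(Σy)/n = 63425.6 − 60769.8 = 2655.8
b = Sxy/Sxx = 2655.8/17754.86 = 0.149582
a = ȳ − b·x̄ = 29.25 − 0.149582·519.4 = -48.442672
Set a + b·x = 29.4: x = (29.4 − (-48.442672)) / 0.149582 = 520.402797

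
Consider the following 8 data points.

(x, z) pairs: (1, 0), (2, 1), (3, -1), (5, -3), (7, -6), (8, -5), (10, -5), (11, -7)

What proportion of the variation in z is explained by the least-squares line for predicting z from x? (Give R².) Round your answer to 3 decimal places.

0.876

n = 8, Σx = 47, Σy = -26, Σxy = -225, Σx² = 373, Σy² = 146
Sxx = Σx² − (Σx)²/n = 373 − 276.125 = 96.875
Sxy = Σxy − (Σx)(Σy)/n = -225 − (-152.75) = -72.25
Syy = Σy² − (Σy)²/n = 146 − 84.5 = 61.5
R² = Sxy²/(Sxx·Syy) = (-72.25)²/(96.875·61.5) = 0.876171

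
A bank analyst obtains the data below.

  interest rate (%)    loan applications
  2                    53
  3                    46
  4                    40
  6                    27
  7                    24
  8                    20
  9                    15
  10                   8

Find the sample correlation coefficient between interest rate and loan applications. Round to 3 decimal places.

n = 8, Σx = 49, Σy = 233, Σxy = 1109, Σx² = 359, Σy² = 8519
Sxx = Σx² − (Σx)²/n = 359 − 300.125 = 58.875
Sxy = Σxy − (Σx)(Σy)/n = 1109 − 1427.125 = -318.125
Syy = Σy² − (Σy)²/n = 8519 − 6786.125 = 1732.875
r = Sxy/√(Sxx·Syy) = -318.125/√(102023.015625) = -318.125/319.410419 = -0.995976

-0.996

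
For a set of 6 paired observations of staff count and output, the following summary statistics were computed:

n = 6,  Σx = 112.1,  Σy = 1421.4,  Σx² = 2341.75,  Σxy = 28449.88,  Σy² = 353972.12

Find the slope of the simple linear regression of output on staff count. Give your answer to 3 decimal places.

7.655

Sxx = Σx² − (Σx)²/n = 2341.75 − 2094.401667 = 247.348333
Sxy = Σxy − (Σx)(Σy)/n = 28449.88 − 26556.49 = 1893.39
b = Sxy/Sxx = 1893.39/247.348333 = 7.654751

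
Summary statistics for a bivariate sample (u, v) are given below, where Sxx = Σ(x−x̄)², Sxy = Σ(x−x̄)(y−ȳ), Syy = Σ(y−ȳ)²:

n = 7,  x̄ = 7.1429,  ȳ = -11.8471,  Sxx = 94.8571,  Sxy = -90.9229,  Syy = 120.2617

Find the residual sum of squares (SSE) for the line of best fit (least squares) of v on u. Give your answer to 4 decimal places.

b = Sxy/Sxx = -90.9229/94.8571 = -0.958525
SSE = Syy − b·Sxy = 120.2617 − (-0.958525)·(-90.9229) = 33.109829

33.1098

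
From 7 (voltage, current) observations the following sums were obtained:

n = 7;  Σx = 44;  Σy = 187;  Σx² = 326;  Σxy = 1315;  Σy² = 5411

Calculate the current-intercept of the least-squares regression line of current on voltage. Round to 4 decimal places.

Sxx = Σx² − (Σx)²/n = 326 − 276.571429 = 49.428571
Sxy = Σxy − (Σx)(Σy)/n = 1315 − 1175.428571 = 139.571429
b = Sxy/Sxx = 139.571429/49.428571 = 2.823699
a = ȳ − b·x̄ = 26.714286 − 2.823699·6.285714 = 8.965318

8.9653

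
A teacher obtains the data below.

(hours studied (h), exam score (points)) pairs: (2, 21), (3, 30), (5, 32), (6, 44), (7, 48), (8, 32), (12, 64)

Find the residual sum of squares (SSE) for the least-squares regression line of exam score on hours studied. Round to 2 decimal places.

288.96

n = 7, Σx = 43, Σy = 271, Σxy = 1916, Σx² = 331, Σy² = 11725
Sxx = Σx² − (Σx)²/n = 331 − 264.142857 = 66.857143
Sxy = Σxy − (Σx)(Σy)/n = 1916 − 1664.714286 = 251.285714
Syy = Σy² − (Σy)²/n = 11725 − 10491.571429 = 1233.428571
b = Sxy/Sxx = 251.285714/66.857143 = 3.758547
SSE = Syy − b·Sxy = 1233.428571 − 3.758547·251.285714 = 288.959402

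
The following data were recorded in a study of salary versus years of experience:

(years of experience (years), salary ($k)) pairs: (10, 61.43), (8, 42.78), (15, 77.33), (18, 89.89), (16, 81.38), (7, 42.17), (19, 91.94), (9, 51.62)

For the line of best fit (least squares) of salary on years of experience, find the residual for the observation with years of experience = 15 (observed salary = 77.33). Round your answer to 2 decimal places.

0.46

n = 8, Σx = 102, Σy = 538.54, Σxy = 7543.22, Σx² = 1460
Sxx = Σx² − (Σx)²/n = 1460 − 1300.5 = 159.5
Sxy = Σxy − (Σx)(Σy)/n = 7543.22 − 6866.385 = 676.835
b = Sxy/Sxx = 676.835/159.5 = 4.243480
a = ȳ − b·x̄ = 67.3175 − 4.243480·12.75 = 13.213135
ŷ(15) = 13.213135 + 4.243480·15 = 76.865329
residual = y − ŷ = 77.33 − 76.865329 = 0.464671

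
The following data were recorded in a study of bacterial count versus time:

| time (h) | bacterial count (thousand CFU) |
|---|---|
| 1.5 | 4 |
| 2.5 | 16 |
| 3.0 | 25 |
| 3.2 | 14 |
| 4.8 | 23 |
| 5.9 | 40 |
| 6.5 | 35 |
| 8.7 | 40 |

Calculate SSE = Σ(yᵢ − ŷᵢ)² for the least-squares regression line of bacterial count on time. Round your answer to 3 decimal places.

223.741

n = 8, Σx = 36.1, Σy = 197, Σxy = 1087.7, Σx² = 203.53, Σy² = 6047
Sxx = Σx² − (Σx)²/n = 203.53 − 162.90125 = 40.62875
Sxy = Σxy − (Σx)(Σy)/n = 1087.7 − 888.9625 = 198.7375
Syy = Σy² − (Σy)²/n = 6047 − 4851.125 = 1195.875
b = Sxy/Sxx = 198.7375/40.62875 = 4.891548
SSE = Syy − b·Sxy = 1195.875 − 4.891548·198.7375 = 223.740885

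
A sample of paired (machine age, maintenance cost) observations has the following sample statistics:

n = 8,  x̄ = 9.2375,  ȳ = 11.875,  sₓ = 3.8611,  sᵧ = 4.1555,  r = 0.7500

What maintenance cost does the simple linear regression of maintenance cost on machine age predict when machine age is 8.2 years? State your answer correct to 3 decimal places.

11.038

b = r · sᵧ/sₓ = 0.75 · 4.1555/3.8611 = 0.807186
a = ȳ − b·x̄ = 11.875 − 0.807186·9.2375 = 4.418621
ŷ(8.2) = a + b·8.2 = 4.418621 + 0.807186·8.2 = 11.037545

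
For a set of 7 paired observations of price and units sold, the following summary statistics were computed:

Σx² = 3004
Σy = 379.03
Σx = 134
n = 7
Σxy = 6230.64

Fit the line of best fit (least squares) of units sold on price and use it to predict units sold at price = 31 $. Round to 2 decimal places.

26.45

Sxx = Σx² − (Σx)²/n = 3004 − 2565.142857 = 438.857143
Sxy = Σxy − (Σx)(Σy)/n = 6230.64 − 7255.717143 = -1025.077143
b = Sxy/Sxx = -1025.077143/438.857143 = -2.335788
a = ȳ − b·x̄ = 54.147143 − (-2.335788)·19.142857 = 98.860794
ŷ(31) = a + b·31 = 98.860794 + (-2.335788)·31 = 26.451374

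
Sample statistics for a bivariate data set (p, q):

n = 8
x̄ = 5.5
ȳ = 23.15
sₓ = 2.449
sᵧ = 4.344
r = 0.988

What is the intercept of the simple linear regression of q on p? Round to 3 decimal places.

b = r · sᵧ/sₓ = 0.988 · 4.344/2.449 = 1.752500
a = ȳ − b·x̄ = 23.15 − 1.752500·5.5 = 13.511251

13.511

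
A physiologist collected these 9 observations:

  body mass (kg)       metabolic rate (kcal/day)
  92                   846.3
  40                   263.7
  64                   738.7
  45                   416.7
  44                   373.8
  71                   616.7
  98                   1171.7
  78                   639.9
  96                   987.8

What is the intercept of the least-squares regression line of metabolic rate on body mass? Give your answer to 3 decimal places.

n = 9, Σx = 628, Σy = 6055.3, Σxy = 474236.4, Σx² = 48066
Sxx = Σx² − (Σx)²/n = 48066 − 43820.444444 = 4245.555556
Sxy = Σxy − (Σx)(Σy)/n = 474236.4 − 422525.377778 = 51711.022222
b = Sxy/Sxx = 51711.022222/4245.555556 = 12.180037
a = ȳ − b·x̄ = 672.811111 − 12.180037·69.777778 = -177.084779

-177.085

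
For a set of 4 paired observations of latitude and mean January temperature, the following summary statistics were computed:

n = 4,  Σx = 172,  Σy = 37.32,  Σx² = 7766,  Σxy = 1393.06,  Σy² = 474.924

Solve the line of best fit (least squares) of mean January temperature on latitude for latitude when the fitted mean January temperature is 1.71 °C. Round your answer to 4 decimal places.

Sxx = Σx² − (Σx)²/n = 7766 − 7396 = 370
Sxy = Σxy − (Σx)(Σy)/n = 1393.06 − 1604.76 = -211.7
b = Sxy/Sxx = -211.7/370 = -0.572162
a = ȳ − b·x̄ = 9.33 − (-0.572162)·43 = 33.932973
Set a + b·x = 1.71: x = (1.71 − 33.932973) / (-0.572162) = 56.317903

56.3179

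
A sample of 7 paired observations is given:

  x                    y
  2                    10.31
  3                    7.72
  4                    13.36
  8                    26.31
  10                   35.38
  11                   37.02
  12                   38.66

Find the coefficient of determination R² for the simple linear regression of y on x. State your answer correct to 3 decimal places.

n = 7, Σx = 50, Σy = 168.76, Σxy = 1532.64, Σx² = 458, Σy² = 5153.4206
Sxx = Σx² − (Σx)²/n = 458 − 357.142857 = 100.857143
Sxy = Σxy − (Σx)(Σy)/n = 1532.64 − 1205.428571 = 327.211429
Syy = Σy² − (Σy)²/n = 5153.4206 − 4068.562514 = 1084.858086
R² = Sxy²/(Sxx·Syy) = (327.211429)²/(100.857143·1084.858086) = 0.978537

0.979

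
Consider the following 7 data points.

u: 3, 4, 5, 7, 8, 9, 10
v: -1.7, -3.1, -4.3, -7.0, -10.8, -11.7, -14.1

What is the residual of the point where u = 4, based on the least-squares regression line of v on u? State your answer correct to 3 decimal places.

n = 7, Σx = 46, Σy = -52.7, Σxy = -420.7, Σx² = 344
Sxx = Σx² − (Σx)²/n = 344 − 302.285714 = 41.714286
Sxy = Σxy − (Σx)(Σy)/n = -420.7 − (-346.314286) = -74.385714
b = Sxy/Sxx = -74.385714/41.714286 = -1.783219
a = ȳ − b·x̄ = -7.528571 − (-1.783219)·6.571429 = 4.189726
ŷ(4) = 4.189726 + (-1.783219)·4 = -2.943151
residual = y − ŷ = -3.1 − (-2.943151) = -0.156849

-0.157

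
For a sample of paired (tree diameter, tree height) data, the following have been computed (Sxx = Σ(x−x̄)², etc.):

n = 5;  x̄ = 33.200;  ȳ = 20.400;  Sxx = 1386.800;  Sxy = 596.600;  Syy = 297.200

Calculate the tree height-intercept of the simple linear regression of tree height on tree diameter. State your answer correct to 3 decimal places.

6.117

b = Sxy/Sxx = 596.6/1386.8 = 0.430199
a = ȳ − b·x̄ = 20.4 − 0.430199·33.2 = 6.117393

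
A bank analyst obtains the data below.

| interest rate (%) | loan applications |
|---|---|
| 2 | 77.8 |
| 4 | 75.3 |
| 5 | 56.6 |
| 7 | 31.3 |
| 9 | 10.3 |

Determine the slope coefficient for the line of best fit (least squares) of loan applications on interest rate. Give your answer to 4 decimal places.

-10.4596

n = 5, Σx = 27, Σy = 251.3, Σxy = 1051.6, Σx² = 175
Sxx = Σx² − (Σx)²/n = 175 − 145.8 = 29.2
Sxy = Σxy − (Σx)(Σy)/n = 1051.6 − 1357.02 = -305.42
b = Sxy/Sxx = -305.42/29.2 = -10.459589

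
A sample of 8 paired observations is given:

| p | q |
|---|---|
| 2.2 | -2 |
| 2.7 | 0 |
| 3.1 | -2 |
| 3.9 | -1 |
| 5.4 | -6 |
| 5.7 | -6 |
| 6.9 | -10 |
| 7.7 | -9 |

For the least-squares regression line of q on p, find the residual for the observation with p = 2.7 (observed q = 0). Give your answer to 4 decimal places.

n = 8, Σx = 37.6, Σy = -36, Σxy = -219.4, Σx² = 205.5
Sxx = Σx² − (Σx)²/n = 205.5 − 176.72 = 28.78
Sxy = Σxy − (Σx)(Σy)/n = -219.4 − (-169.2) = -50.2
b = Sxy/Sxx = -50.2/28.78 = -1.744267
a = ȳ − b·x̄ = -4.5 − (-1.744267)·4.7 = 3.698054
ŷ(2.7) = 3.698054 + (-1.744267)·2.7 = -1.011466
residual = y − ŷ = 0 − (-1.011466) = 1.011466

1.0115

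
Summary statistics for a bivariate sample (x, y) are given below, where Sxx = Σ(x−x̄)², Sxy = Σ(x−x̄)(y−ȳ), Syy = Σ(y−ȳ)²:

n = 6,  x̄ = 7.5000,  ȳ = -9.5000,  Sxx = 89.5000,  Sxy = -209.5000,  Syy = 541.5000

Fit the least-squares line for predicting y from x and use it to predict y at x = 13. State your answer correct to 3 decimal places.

-22.374

b = Sxy/Sxx = -209.5/89.5 = -2.340782
a = ȳ − b·x̄ = -9.5 − (-2.340782)·7.5 = 8.055866
ŷ(13) = a + b·13 = 8.055866 + (-2.340782)·13 = -22.374302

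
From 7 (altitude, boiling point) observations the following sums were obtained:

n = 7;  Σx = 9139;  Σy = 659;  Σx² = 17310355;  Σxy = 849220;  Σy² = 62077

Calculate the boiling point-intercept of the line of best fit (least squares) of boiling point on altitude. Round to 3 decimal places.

Sxx = Σx² − (Σx)²/n = 17310355 − 11931617.285714 = 5378737.714286
Sxy = Σxy − (Σx)(Σy)/n = 849220 − 860371.571429 = -11151.571429
b = Sxy/Sxx = -11151.571429/5378737.714286 = -0.002073
a = ȳ − b·x̄ = 94.142857 − (-0.002073)·1305.571429 = 96.849658

96.850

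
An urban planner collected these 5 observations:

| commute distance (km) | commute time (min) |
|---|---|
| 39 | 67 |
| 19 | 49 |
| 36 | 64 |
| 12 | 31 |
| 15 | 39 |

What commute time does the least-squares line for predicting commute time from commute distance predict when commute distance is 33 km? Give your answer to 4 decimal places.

n = 5, Σx = 121, Σy = 250, Σxy = 6805, Σx² = 3547
Sxx = Σx² − (Σx)²/n = 3547 − 2928.2 = 618.8
Sxy = Σxy − (Σx)(Σy)/n = 6805 − 6050 = 755
b = Sxy/Sxx = 755/618.8 = 1.220103
a = ȳ − b·x̄ = 50 − 1.220103·24.2 = 20.473497
ŷ(33) = a + b·33 = 20.473497 + 1.220103·33 = 60.736910

60.7369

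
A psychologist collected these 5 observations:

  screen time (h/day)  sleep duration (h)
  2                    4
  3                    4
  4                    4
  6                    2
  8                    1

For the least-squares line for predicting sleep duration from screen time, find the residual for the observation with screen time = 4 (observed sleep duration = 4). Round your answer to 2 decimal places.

n = 5, Σx = 23, Σy = 15, Σxy = 56, Σx² = 129
Sxx = Σx² − (Σx)²/n = 129 − 105.8 = 23.2
Sxy = Σxy − (Σx)(Σy)/n = 56 − 69 = -13
b = Sxy/Sxx = -13/23.2 = -0.560345
a = ȳ − b·x̄ = 3 − (-0.560345)·4.6 = 5.577586
ŷ(4) = 5.577586 + (-0.560345)·4 = 3.336207
residual = y − ŷ = 4 − 3.336207 = 0.663793

0.66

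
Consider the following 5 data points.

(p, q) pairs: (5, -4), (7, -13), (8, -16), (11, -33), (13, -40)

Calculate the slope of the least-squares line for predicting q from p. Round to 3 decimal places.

n = 5, Σx = 44, Σy = -106, Σxy = -1122, Σx² = 428
Sxx = Σx² − (Σx)²/n = 428 − 387.2 = 40.8
Sxy = Σxy − (Σx)(Σy)/n = -1122 − (-932.8) = -189.2
b = Sxy/Sxx = -189.2/40.8 = -4.637255

-4.637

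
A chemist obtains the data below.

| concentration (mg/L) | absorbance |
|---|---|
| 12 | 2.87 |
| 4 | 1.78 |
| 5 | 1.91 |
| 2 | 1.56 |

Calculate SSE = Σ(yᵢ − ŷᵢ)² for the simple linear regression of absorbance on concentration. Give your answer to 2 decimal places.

n = 4, Σx = 23, Σy = 8.12, Σxy = 54.23, Σx² = 189, Σy² = 17.487
Sxx = Σx² − (Σx)²/n = 189 − 132.25 = 56.75
Sxy = Σxy − (Σx)(Σy)/n = 54.23 − 46.69 = 7.54
Syy = Σy² − (Σy)²/n = 17.487 − 16.4836 = 1.0034
b = Sxy/Sxx = 7.54/56.75 = 0.132863
SSE = Syy − b·Sxy = 1.0034 − 0.132863·7.54 = 0.001610

0.00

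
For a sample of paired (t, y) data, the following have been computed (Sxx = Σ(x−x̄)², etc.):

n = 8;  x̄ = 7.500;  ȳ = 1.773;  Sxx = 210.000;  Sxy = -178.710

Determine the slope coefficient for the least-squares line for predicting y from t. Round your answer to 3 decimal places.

-0.851

b = Sxy/Sxx = -178.71/210 = -0.851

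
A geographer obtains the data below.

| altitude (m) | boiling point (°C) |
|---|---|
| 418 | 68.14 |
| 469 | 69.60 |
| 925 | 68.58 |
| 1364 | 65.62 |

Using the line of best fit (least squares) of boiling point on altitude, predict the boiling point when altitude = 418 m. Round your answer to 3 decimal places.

n = 4, Σx = 3176, Σy = 271.94, Σxy = 214067.1, Σx² = 3110806
Sxx = Σx² − (Σx)²/n = 3110806 − 2521744 = 589062
Sxy = Σxy − (Σx)(Σy)/n = 214067.1 − 215920.36 = -1853.26
b = Sxy/Sxx = -1853.26/589062 = -0.003146
a = ȳ − b·x̄ = 67.985 − (-0.003146)·794 = 70.483020
ŷ(418) = a + b·418 = 70.483020 + (-0.003146)·418 = 69.167941

69.168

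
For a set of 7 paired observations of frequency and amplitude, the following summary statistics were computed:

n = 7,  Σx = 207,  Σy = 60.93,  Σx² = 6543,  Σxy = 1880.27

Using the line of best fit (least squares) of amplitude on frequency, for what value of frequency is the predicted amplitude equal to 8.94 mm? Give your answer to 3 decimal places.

Sxx = Σx² − (Σx)²/n = 6543 − 6121.285714 = 421.714286
Sxy = Σxy − (Σx)(Σy)/n = 1880.27 − 1801.787143 = 78.482857
b = Sxy/Sxx = 78.482857/421.714286 = 0.186104
a = ȳ − b·x̄ = 8.704286 − 0.186104·29.571429 = 3.200915
Set a + b·x = 8.94: x = (8.94 − 3.200915) / 0.186104 = 30.837999

30.838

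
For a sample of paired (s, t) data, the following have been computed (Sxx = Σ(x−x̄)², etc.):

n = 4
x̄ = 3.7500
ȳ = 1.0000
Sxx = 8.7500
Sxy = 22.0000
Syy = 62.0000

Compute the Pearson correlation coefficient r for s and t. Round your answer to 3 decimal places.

0.945

r = Sxy/√(Sxx·Syy) = 22/√(542.5) = 22/23.291629 = 0.944545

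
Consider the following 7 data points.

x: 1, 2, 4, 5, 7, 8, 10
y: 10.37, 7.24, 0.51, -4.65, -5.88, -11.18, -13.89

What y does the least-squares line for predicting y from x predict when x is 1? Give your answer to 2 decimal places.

9.22

n = 7, Σx = 37, Σy = -17.48, Σxy = -265.86, Σx² = 259
Sxx = Σx² − (Σx)²/n = 259 − 195.571429 = 63.428571
Sxy = Σxy − (Σx)(Σy)/n = -265.86 − (-92.394286) = -173.465714
b = Sxy/Sxx = -173.465714/63.428571 = -2.734820
a = ȳ − b·x̄ = -2.497143 − (-2.734820)·5.285714 = 11.958333
ŷ(1) = a + b·1 = 11.958333 + (-2.734820)·1 = 9.223514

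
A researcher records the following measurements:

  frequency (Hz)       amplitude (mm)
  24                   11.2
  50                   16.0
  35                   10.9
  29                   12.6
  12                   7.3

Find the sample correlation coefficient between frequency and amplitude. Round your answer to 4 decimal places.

0.9268

n = 5, Σx = 150, Σy = 58, Σxy = 1903.3, Σx² = 5286, Σy² = 712.3
Sxx = Σx² − (Σx)²/n = 5286 − 4500 = 786
Sxy = Σxy − (Σx)(Σy)/n = 1903.3 − 1740 = 163.3
Syy = Σy² − (Σy)²/n = 712.3 − 672.8 = 39.5
r = Sxy/√(Sxx·Syy) = 163.3/√(31047) = 163.3/176.201589 = 0.926779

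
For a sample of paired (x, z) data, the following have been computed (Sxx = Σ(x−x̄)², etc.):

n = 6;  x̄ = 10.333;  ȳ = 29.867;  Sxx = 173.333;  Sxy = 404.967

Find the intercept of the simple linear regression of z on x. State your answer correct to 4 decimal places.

b = Sxy/Sxx = 404.967/173.333 = 2.336353
a = ȳ − b·x̄ = 29.867 − 2.336353·10.333 = 5.725469

5.7255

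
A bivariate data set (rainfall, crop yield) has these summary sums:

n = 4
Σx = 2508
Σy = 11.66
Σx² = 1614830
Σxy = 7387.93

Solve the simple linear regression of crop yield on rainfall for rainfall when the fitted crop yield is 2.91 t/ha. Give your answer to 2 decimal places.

624.26

Sxx = Σx² − (Σx)²/n = 1614830 − 1572516 = 42314
Sxy = Σxy − (Σx)(Σy)/n = 7387.93 − 7310.82 = 77.11
b = Sxy/Sxx = 77.11/42314 = 0.001822
a = ȳ − b·x̄ = 2.915 − 0.001822·627 = 1.772400
Set a + b·x = 2.91: x = (2.91 − 1.772400) / 0.001822 = 624.256257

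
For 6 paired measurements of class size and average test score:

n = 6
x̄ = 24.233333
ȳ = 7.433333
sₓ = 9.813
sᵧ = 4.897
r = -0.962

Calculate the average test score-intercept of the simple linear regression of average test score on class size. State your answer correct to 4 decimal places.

19.0670

b = r · sᵧ/sₓ = -0.962 · 4.897/9.813 = -0.480069
a = ȳ − b·x̄ = 7.433333 − (-0.480069)·24.233333 = 19.066997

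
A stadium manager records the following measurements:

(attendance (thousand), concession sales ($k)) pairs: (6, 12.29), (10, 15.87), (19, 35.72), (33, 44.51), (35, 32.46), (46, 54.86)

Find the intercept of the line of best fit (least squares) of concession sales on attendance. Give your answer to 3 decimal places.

8.744

n = 6, Σx = 149, Σy = 195.71, Σxy = 6039.61, Σx² = 4927
Sxx = Σx² − (Σx)²/n = 4927 − 3700.166667 = 1226.833333
Sxy = Σxy − (Σx)(Σy)/n = 6039.61 − 4860.131667 = 1179.478333
b = Sxy/Sxx = 1179.478333/1226.833333 = 0.961401
a = ȳ − b·x̄ = 32.618333 − 0.961401·24.833333 = 8.743551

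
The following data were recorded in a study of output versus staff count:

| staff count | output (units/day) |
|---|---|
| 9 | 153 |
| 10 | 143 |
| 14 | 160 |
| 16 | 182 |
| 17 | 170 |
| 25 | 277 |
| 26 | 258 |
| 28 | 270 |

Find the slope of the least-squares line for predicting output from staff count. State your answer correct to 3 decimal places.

n = 8, Σx = 145, Σy = 1613, Σxy = 32042, Σx² = 3007
Sxx = Σx² − (Σx)²/n = 3007 − 2628.125 = 378.875
Sxy = Σxy − (Σx)(Σy)/n = 32042 − 29235.625 = 2806.375
b = Sxy/Sxx = 2806.375/378.875 = 7.407126

7.407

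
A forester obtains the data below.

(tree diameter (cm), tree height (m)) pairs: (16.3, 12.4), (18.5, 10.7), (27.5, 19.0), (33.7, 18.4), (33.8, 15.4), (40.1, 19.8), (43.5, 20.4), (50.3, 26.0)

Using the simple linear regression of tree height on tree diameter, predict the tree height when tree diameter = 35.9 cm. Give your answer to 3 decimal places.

n = 8, Σx = 263.7, Σy = 142.1, Σxy = 5052.35, Σx² = 9672.67
Sxx = Σx² − (Σx)²/n = 9672.67 − 8692.21125 = 980.45875
Sxy = Σxy − (Σx)(Σy)/n = 5052.35 − 4683.97125 = 368.37875
b = Sxy/Sxx = 368.37875/980.45875 = 0.375721
a = ȳ − b·x̄ = 17.7625 − 0.375721·32.9625 = 5.377803
ŷ(35.9) = a + b·35.9 = 5.377803 + 0.375721·35.9 = 18.866180

18.866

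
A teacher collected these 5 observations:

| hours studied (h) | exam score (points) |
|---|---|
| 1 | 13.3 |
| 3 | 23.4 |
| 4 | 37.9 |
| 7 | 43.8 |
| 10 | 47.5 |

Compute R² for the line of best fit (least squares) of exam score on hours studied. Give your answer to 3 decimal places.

n = 5, Σx = 25, Σy = 165.9, Σxy = 1016.7, Σx² = 175, Σy² = 6335.55
Sxx = Σx² − (Σx)²/n = 175 − 125 = 50
Sxy = Σxy − (Σx)(Σy)/n = 1016.7 − 829.5 = 187.2
Syy = Σy² − (Σy)²/n = 6335.55 − 5504.562 = 830.988
R² = Sxy²/(Sxx·Syy) = (187.2)²/(50·830.988) = 0.843426

0.843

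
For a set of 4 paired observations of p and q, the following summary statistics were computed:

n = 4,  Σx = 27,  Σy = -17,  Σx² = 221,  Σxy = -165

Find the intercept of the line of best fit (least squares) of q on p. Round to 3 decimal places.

Sxx = Σx² − (Σx)²/n = 221 − 182.25 = 38.75
Sxy = Σxy − (Σx)(Σy)/n = -165 − (-114.75) = -50.25
b = Sxy/Sxx = -50.25/38.75 = -1.296774
a = ȳ − b·x̄ = -4.25 − (-1.296774)·6.75 = 4.503226

4.503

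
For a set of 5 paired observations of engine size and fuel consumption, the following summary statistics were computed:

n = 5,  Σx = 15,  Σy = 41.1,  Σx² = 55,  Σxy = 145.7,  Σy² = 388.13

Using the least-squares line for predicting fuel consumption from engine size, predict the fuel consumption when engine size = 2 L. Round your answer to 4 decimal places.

Sxx = Σx² − (Σx)²/n = 55 − 45 = 10
Sxy = Σxy − (Σx)(Σy)/n = 145.7 − 123.3 = 22.4
b = Sxy/Sxx = 22.4/10 = 2.24
a = ȳ − b·x̄ = 8.22 − 2.24·3 = 1.5
ŷ(2) = a + b·2 = 1.5 + 2.24·2 = 5.98

5.9800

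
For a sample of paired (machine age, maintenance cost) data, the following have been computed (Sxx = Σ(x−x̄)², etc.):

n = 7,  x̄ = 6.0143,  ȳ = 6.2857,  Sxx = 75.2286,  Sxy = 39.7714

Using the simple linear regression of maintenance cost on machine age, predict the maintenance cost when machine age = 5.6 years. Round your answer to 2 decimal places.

b = Sxy/Sxx = 39.7714/75.2286 = 0.528674
a = ȳ − b·x̄ = 6.2857 − 0.528674·6.0143 = 3.106096
ŷ(5.6) = a + b·5.6 = 3.106096 + 0.528674·5.6 = 6.066670

6.07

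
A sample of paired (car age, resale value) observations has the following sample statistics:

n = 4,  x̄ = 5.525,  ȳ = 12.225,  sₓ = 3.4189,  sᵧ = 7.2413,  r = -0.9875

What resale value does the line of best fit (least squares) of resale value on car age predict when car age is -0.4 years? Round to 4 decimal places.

b = r · sᵧ/sₓ = -0.9875 · 7.2413/3.4189 = -2.091545
a = ȳ − b·x̄ = 12.225 − (-2.091545)·5.525 = 23.780787
ŷ(-0.4) = a + b·-0.4 = 23.780787 + (-2.091545)·(-0.4) = 24.617405

24.6174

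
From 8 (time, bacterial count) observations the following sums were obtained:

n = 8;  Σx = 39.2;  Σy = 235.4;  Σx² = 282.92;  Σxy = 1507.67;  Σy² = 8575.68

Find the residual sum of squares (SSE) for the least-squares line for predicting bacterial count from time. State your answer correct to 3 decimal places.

267.873

Sxx = Σx² − (Σx)²/n = 282.92 − 192.08 = 90.84
Sxy = Σxy − (Σx)(Σy)/n = 1507.67 − 1153.46 = 354.21
Syy = Σy² − (Σy)²/n = 8575.68 − 6926.645 = 1649.035
b = Sxy/Sxx = 354.21/90.84 = 3.899273
SSE = Syy − b·Sxy = 1649.035 − 3.899273·354.21 = 267.873352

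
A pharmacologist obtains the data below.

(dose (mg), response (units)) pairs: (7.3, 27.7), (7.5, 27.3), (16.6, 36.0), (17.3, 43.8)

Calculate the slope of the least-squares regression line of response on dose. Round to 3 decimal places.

1.324

n = 4, Σx = 48.7, Σy = 134.8, Σxy = 1762.3, Σx² = 684.39
Sxx = Σx² − (Σx)²/n = 684.39 − 592.9225 = 91.4675
Sxy = Σxy − (Σx)(Σy)/n = 1762.3 − 1641.19 = 121.11
b = Sxy/Sxx = 121.11/91.4675 = 1.324077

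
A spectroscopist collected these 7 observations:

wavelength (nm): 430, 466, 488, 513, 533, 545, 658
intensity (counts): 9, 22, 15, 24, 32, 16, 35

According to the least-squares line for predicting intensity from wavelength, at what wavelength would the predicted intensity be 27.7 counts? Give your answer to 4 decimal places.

n = 7, Σx = 3633, Σy = 153, Σxy = 82560, Σx² = 1917447
Sxx = Σx² − (Σx)²/n = 1917447 − 1885527 = 31920
Sxy = Σxy − (Σx)(Σy)/n = 82560 − 79407 = 3153
b = Sxy/Sxx = 3153/31920 = 0.098778
a = ȳ − b·x̄ = 21.857143 − 0.098778·519 = -29.408741
Set a + b·x = 27.7: x = (27.7 − (-29.408741)) / 0.098778 = 578.151284

578.1513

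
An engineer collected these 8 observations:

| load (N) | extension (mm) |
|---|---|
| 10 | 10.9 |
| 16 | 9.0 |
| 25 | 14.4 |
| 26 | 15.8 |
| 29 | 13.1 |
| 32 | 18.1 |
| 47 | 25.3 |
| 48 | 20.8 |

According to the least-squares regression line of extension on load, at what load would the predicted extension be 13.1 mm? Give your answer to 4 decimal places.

n = 8, Σx = 233, Σy = 127.4, Σxy = 4170.4, Σx² = 8035
Sxx = Σx² − (Σx)²/n = 8035 − 6786.125 = 1248.875
Sxy = Σxy − (Σx)(Σy)/n = 4170.4 − 3710.525 = 459.875
b = Sxy/Sxx = 459.875/1248.875 = 0.368231
a = ȳ − b·x̄ = 15.925 − 0.368231·29.125 = 5.200260
Set a + b·x = 13.1: x = (13.1 − 5.200260) / 0.368231 = 21.453194

21.4532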